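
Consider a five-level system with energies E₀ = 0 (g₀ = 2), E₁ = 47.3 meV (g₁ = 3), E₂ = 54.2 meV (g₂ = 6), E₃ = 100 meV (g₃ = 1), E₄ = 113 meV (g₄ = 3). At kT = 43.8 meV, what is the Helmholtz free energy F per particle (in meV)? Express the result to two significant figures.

-71 meV

Eᵢ/kT = 0, 1.080, 1.237, 2.283, 2.580.
Z = Σ gᵢe^(−Eᵢ/kT) = 2·e^(−0) + 3·e^(−1.080) + 6·e^(−1.237) + 1·e^(−2.283) + 3·e^(−2.580) = 2.000 + 1.019 + 1.742 + 0.1020 + 0.2273 = 5.090.
F = −kT ln Z = −43.8 × ln(5.090) = −43.8 × 1.627 = -71 meV.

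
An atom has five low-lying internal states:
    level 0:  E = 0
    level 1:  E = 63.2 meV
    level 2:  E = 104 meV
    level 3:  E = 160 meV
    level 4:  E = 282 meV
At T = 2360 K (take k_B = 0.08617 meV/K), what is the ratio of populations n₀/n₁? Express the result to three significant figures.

k_BT = 0.08617 × 2360 K = 203.36 meV.
n₀/n₁ = exp[−(E₀−E₁)/kT] = exp(−(-63.2 meV)/(203.36 meV)) = exp(0.31078) = 1.36.

1.36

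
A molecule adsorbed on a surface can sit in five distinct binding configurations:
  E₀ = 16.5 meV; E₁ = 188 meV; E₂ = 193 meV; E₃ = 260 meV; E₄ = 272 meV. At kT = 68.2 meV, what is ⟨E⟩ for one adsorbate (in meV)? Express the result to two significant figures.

Eᵢ/kT = 0.2419, 2.757, 2.830, 3.812, 3.988.
Z = Σ e^(−Eᵢ/kT) = e^(−0.2419) + e^(−2.757) + e^(−2.830) + e^(−3.812) + e^(−3.988) = 0.7851 + 0.06348 + 0.05901 + 0.02210 + 0.01854 = 0.9482.
⟨E⟩ = Σ Eᵢ e^(−Eᵢ/kT) / Z = (16.5·0.7851 + 188·0.06348 + 193·0.05901 + 260·0.02210 + 272·0.01854) / 0.9482 = 50 meV.

50 meV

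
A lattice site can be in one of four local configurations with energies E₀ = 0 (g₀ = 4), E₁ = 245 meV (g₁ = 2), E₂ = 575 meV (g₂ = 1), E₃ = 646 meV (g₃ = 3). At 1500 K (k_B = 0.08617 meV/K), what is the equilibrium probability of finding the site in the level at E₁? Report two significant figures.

0.069

k_BT = 0.08617 × 1500 K = 129.3 meV.
Eᵢ/kT = 0, 1.895, 4.447, 4.996.
Z = Σ gᵢe^(−Eᵢ/kT) = 4·e^(−0) + 2·e^(−1.895) + 1·e^(−4.447) + 3·e^(−4.996) = 4.000 + 0.3006 + 0.01171 + 0.02029 = 4.333.
P₁ = g₁ e^(−E₁/kT) / Z = 0.3006/4.333 = 0.069.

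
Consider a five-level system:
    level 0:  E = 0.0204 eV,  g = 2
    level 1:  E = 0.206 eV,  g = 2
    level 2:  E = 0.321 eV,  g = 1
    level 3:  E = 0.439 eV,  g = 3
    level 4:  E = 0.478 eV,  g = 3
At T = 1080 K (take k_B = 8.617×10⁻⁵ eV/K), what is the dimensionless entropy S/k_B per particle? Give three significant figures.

k_BT = 8.617×10⁻⁵ × 1080 K = 0.093064 eV.
Eᵢ/kT = 0.21920, 2.2135, 3.4492, 4.7172, 5.1363.
Z = Σ gᵢe^(−Eᵢ/kT) = 2·e^(−0.21920) + 2·e^(−2.2135) + 1·e^(−3.4492) + 3·e^(−4.7172) + 3·e^(−5.1363) = 1.6063 + 0.21863 + 0.031771 + 0.026821 + 0.017638 = 1.9012.
⟨E⟩ = Σ EᵢPᵢ = 0.056917 eV.
S/k_B = ln Z + ⟨E⟩/kT = ln(1.9012) + 0.056917/0.093064 = 0.64249 + 0.61159 = 1.25.

1.25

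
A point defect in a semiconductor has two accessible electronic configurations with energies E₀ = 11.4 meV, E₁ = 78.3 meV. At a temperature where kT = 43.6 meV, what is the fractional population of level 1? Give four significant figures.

Eᵢ/kT = 0.261468, 1.79587.
Z = Σ e^(−Eᵢ/kT) = e^(−0.261468) + e^(−1.79587) = 0.769921 + 0.165983 = 0.935904.
P₁ = e^(−E₁/kT) / Z = 0.165983/0.935904 = 0.1774.

0.1774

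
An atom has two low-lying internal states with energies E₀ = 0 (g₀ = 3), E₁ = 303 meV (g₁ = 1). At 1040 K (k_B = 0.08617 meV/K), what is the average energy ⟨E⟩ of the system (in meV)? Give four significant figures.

k_BT = 0.08617 × 1040 K = 89.6168 meV.
Eᵢ/kT = 0, 3.38106.
Z = Σ gᵢe^(−Eᵢ/kT) = 3·e^(−0) + 1·e^(−3.38106) = 3.00000 + 0.0340114 = 3.03401.
⟨E⟩ = Σ Eᵢ gᵢe^(−Eᵢ/kT) / Z = (0·3.00000 + 303·0.0340114) / 3.03401 = 3.397 meV.

3.397 meV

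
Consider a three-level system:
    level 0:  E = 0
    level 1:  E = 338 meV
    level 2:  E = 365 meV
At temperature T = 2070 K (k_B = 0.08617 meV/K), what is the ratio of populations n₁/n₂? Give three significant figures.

1.16

k_BT = 0.08617 × 2070 K = 178.37 meV.
n₁/n₂ = exp[−(E₁−E₂)/kT] = exp(−(-27 meV)/(178.37 meV)) = exp(0.15137) = 1.16.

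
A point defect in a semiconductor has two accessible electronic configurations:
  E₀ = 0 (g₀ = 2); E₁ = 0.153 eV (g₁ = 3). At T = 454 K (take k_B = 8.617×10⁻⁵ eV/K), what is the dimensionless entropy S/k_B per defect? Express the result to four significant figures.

k_BT = 8.617×10⁻⁵ × 454 K = 0.0391212 eV.
Eᵢ/kT = 0, 3.91092.
Z = Σ gᵢe^(−Eᵢ/kT) = 2·e^(−0) + 3·e^(−3.91092) = 2.00000 + 0.0600662 = 2.06007.
⟨E⟩ = Σ EᵢPᵢ = 0.00446108 eV.
S/k_B = ln Z + ⟨E⟩/kT = ln(2.06007) + 0.00446108/0.0391212 = 0.722740 + 0.114032 = 0.8368.

0.8368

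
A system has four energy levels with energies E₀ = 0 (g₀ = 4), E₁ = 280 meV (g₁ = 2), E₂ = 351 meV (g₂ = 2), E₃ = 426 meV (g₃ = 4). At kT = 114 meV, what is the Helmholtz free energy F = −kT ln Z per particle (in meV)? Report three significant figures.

-168 meV

Eᵢ/kT = 0, 2.4561, 3.0789, 3.7368.
Z = Σ gᵢe^(−Eᵢ/kT) = 4·e^(−0) + 2·e^(−2.4561) + 2·e^(−3.0789) + 4·e^(−3.7368) = 4.0000 + 0.17154 + 0.092020 + 0.095321 = 4.3589.
F = −kT ln Z = −114 × ln(4.3589) = −114 × 1.4722 = -168 meV.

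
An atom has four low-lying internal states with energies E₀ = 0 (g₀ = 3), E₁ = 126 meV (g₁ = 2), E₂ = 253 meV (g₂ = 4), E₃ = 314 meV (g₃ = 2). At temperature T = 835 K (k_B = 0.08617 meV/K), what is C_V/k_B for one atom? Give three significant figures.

0.759

k_BT = 0.08617 × 835 K = 71.952 meV.
Eᵢ/kT = 0, 1.7512, 3.5162, 4.3640.
Z = Σ gᵢe^(−Eᵢ/kT) = 3·e^(−0) + 2·e^(−1.7512) + 4·e^(−3.5162) + 2·e^(−4.3640) = 3.0000 + 0.34713 + 0.11885 + 0.025455 = 3.4914.
⟨E⟩ = 23.429 meV, ⟨E²⟩ = 4476.2 meV².
C_V/k_B = (⟨E²⟩ − ⟨E⟩²)/(kT)² = (4476.2 − 548.92)/5177.1 = 0.759.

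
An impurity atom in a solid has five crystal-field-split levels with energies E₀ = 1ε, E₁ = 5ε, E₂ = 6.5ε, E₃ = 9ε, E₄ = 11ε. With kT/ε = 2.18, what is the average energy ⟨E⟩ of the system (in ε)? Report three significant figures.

Eᵢ/kT = 0.45872, 2.2936, 2.9817, 4.1284, 5.0459.
Z = Σ e^(−Eᵢ/kT) = e^(−0.45872) + e^(−2.2936) + e^(−2.9817) + e^(−4.1284) + e^(−5.0459) = 0.63209 + 0.10090 + 0.050707 + 0.016109 + 0.0064357 = 0.80624.
⟨E⟩ = Σ Eᵢ e^(−Eᵢ/kT) / Z = (1·0.63209 + 5·0.10090 + 6.5·0.050707 + 9·0.016109 + 11·0.0064357) / 0.80624 = 2.09 ε.

2.09 ε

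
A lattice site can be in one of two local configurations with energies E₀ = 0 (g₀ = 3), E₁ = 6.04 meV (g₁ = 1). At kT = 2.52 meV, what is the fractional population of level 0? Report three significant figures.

0.971

Eᵢ/kT = 0, 2.3968.
Z = Σ gᵢe^(−Eᵢ/kT) = 3·e^(−0) + 1·e^(−2.3968) = 3.0000 + 0.091009 = 3.0910.
P₀ = g₀ e^(−E₀/kT) / Z = 3.0000/3.0910 = 0.971.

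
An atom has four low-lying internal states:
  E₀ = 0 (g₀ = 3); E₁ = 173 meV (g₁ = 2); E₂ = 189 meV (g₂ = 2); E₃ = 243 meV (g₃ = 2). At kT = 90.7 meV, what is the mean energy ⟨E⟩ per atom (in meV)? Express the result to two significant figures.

36 meV

Eᵢ/kT = 0, 1.907, 2.084, 2.679.
Z = Σ gᵢe^(−Eᵢ/kT) = 3·e^(−0) + 2·e^(−1.907) + 2·e^(−2.084) + 2·e^(−2.679) = 3.000 + 0.2971 + 0.2489 + 0.1373 = 3.683.
⟨E⟩ = Σ Eᵢ gᵢe^(−Eᵢ/kT) / Z = (0·3.000 + 173·0.2971 + 189·0.2489 + 243·0.1373) / 3.683 = 36 meV.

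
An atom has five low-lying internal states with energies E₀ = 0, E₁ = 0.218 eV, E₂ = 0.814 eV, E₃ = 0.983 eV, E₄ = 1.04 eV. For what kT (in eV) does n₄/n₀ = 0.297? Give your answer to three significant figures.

0.857 eV

n₄/n₀ = exp[−(E₄−E₀)/kT] = 0.297.
⇒ (E₄−E₀)/kT = ln(1/0.297) = ln(3.3670) = 1.2140.
kT = 1.04 eV / 1.2140 = 0.857 eV.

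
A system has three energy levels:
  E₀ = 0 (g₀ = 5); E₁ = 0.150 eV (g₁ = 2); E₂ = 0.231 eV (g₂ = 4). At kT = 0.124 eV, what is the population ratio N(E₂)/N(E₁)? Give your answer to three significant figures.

1.04

n₂/n₁ = (g₂/g₁) exp[−(E₂−E₁)/kT] = (4/2) × exp(−(0.081 eV)/(0.124 eV)) = (4/2) × exp(-0.65323) = 1.04.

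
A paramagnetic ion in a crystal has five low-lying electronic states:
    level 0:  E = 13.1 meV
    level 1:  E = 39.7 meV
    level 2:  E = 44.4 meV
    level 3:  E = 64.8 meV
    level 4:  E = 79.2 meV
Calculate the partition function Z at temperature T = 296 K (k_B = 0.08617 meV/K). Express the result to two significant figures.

k_BT = 0.08617 × 296 K = 25.51 meV.
Eᵢ/kT = 0.5135, 1.556, 1.740, 2.540, 3.105.
Z = Σ e^(−Eᵢ/kT) = e^(−0.5135) + e^(−1.556) + e^(−1.740) + e^(−2.540) + e^(−3.105) = 0.5984 + 0.2110 + 0.1755 + 0.07887 + 0.04482 = 1.109.

Z = 1.1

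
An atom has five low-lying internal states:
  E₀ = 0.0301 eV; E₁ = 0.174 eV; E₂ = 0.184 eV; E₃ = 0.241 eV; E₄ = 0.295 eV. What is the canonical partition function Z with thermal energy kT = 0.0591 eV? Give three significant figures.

Eᵢ/kT = 0.50931, 2.9442, 3.1134, 4.0778, 4.9915.
Z = Σ e^(−Eᵢ/kT) = e^(−0.50931) + e^(−2.9442) + e^(−3.1134) + e^(−4.0778) + e^(−4.9915) = 0.60091 + 0.052644 + 0.044450 + 0.016945 + 0.0067955 = 0.72174.

Z = 0.722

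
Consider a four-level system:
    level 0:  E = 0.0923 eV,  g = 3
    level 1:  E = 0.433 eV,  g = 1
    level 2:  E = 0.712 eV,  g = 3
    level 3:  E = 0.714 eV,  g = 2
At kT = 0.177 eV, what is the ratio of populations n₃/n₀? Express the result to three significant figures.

n₃/n₀ = (g₃/g₀) exp[−(E₃−E₀)/kT] = (2/3) × exp(−(0.6217 eV)/(0.177 eV)) = (2/3) × exp(-3.5124) = 0.0199.

0.0199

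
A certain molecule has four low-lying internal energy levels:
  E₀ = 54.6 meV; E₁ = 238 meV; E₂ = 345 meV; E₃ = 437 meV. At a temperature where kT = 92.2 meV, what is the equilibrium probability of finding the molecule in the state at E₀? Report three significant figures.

Eᵢ/kT = 0.59219, 2.5813, 3.7419, 4.7397.
Z = Σ e^(−Eᵢ/kT) = e^(−0.59219) + e^(−2.5813) + e^(−3.7419) + e^(−4.7397) = 0.55311 + 0.075676 + 0.023709 + 0.0087413 = 0.66124.
P₀ = e^(−E₀/kT) / Z = 0.55311/0.66124 = 0.836.

0.836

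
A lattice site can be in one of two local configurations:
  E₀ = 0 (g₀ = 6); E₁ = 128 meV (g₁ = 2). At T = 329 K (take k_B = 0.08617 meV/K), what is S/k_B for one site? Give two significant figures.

1.8

k_BT = 0.08617 × 329 K = 28.35 meV.
Eᵢ/kT = 0, 4.515.
Z = Σ gᵢe^(−Eᵢ/kT) = 6·e^(−0) + 2·e^(−4.515) = 6.000 + 0.02189 = 6.022.
⟨E⟩ = Σ EᵢPᵢ = 0.4653 meV.
S/k_B = ln Z + ⟨E⟩/kT = ln(6.022) + 0.4653/28.35 = 1.795 + 0.01641 = 1.8.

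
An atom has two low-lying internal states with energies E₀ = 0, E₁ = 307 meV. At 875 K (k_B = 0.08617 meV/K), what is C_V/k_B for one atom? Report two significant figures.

0.27

k_BT = 0.08617 × 875 K = 75.40 meV.
Eᵢ/kT = 0, 4.072.
Z = Σ e^(−Eᵢ/kT) = e^(−0) + e^(−4.072) = 1.000 + 0.01704 = 1.017.
⟨E⟩ = 5.144 meV, ⟨E²⟩ = 1579 meV².
C_V/k_B = (⟨E²⟩ − ⟨E⟩²)/(kT)² = (1579 − 26.46)/5685 = 0.27.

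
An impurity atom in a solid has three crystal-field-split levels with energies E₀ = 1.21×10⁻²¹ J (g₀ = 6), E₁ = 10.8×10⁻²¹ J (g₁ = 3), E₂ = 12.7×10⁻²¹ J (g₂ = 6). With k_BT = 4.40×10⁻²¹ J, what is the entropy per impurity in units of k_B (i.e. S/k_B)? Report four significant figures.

2.193

Eᵢ/kT = 0.275000, 2.45455, 2.88636.
Z = Σ gᵢe^(−Eᵢ/kT) = 6·e^(−0.275000) + 3·e^(−2.45455) + 6·e^(−2.88636) = 4.55743 + 0.257706 + 0.334673 = 5.14981.
⟨E⟩ = Σ EᵢPᵢ = 2.43661 ×10⁻²¹ J.
S/k_B = ln Z + ⟨E⟩/kT = ln(5.14981) + 2.43661/4.40 = 1.63896 + 0.553775 = 2.193.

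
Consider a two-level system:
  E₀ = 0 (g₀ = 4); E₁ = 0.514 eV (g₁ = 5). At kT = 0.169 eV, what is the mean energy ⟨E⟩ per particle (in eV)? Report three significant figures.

Eᵢ/kT = 0, 3.0414.
Z = Σ gᵢe^(−Eᵢ/kT) = 4·e^(−0) + 5·e^(−3.0414) = 4.0000 + 0.23884 = 4.2388.
⟨E⟩ = Σ Eᵢ gᵢe^(−Eᵢ/kT) / Z = (0·4.0000 + 0.514·0.23884) / 4.2388 = 0.0290 eV.

0.0290 eV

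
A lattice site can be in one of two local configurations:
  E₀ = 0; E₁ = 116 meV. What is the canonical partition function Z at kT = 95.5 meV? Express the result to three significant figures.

Z = 1.30

Eᵢ/kT = 0, 1.2147.
Z = Σ e^(−Eᵢ/kT) = e^(−0) + e^(−1.2147) = 1.0000 + 0.29680 = 1.2968.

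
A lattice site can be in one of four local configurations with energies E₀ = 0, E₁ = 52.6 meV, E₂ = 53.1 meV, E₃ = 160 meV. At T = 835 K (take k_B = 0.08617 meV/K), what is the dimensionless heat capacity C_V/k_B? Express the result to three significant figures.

k_BT = 0.08617 × 835 K = 71.952 meV.
Eᵢ/kT = 0, 0.73104, 0.73799, 2.2237.
Z = Σ e^(−Eᵢ/kT) = e^(−0) + e^(−0.73104) + e^(−0.73799) + e^(−2.2237) = 1.0000 + 0.48141 + 0.47807 + 0.10821 = 2.0677.
⟨E⟩ = 32.897 meV, ⟨E²⟩ = 2635.8 meV².
C_V/k_B = (⟨E²⟩ − ⟨E⟩²)/(kT)² = (2635.8 − 1082.2)/5177.1 = 0.300.

0.300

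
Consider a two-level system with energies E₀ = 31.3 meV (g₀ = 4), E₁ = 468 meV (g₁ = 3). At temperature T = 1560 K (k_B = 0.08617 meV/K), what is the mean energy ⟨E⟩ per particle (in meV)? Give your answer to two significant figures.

k_BT = 0.08617 × 1560 K = 134.4 meV.
Eᵢ/kT = 0.2329, 3.482.
Z = Σ gᵢe^(−Eᵢ/kT) = 4·e^(−0.2329) + 3·e^(−3.482) = 3.169 + 0.09224 = 3.261.
⟨E⟩ = Σ Eᵢ gᵢe^(−Eᵢ/kT) / Z = (31.3·3.169 + 468·0.09224) / 3.261 = 44 meV.

44 meV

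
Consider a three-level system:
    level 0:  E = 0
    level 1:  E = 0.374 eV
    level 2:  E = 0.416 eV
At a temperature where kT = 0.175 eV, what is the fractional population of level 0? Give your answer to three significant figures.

Eᵢ/kT = 0, 2.1371, 2.3771.
Z = Σ e^(−Eᵢ/kT) = e^(−0) + e^(−2.1371) + e^(−2.3771) = 1.0000 + 0.11800 + 0.092819 = 1.2108.
P₀ = e^(−E₀/kT) / Z = 1.0000/1.2108 = 0.826.

0.826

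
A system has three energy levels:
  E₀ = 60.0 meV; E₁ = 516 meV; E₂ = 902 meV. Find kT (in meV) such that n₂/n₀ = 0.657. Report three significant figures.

n₂/n₀ = exp[−(E₂−E₀)/kT] = 0.657.
⇒ (E₂−E₀)/kT = ln(1/0.657) = ln(1.5221) = 0.42009.
kT = 842.0 meV / 0.42009 = 2000 meV.

2000 meV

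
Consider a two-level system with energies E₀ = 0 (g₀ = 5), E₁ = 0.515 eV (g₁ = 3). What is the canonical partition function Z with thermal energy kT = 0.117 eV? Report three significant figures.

Eᵢ/kT = 0, 4.4017.
Z = Σ gᵢe^(−Eᵢ/kT) = 5·e^(−0) + 3·e^(−4.4017) = 5.0000 + 0.036769 = 5.0368.

Z = 5.04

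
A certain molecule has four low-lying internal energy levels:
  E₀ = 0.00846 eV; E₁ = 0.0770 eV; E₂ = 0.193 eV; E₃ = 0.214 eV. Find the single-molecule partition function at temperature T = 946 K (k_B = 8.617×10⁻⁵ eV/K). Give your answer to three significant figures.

Z = 1.46

k_BT = 8.617×10⁻⁵ × 946 K = 0.081517 eV.
Eᵢ/kT = 0.10378, 0.94459, 2.3676, 2.6252.
Z = Σ e^(−Eᵢ/kT) = e^(−0.10378) + e^(−0.94459) + e^(−2.3676) + e^(−2.6252) = 0.90142 + 0.38884 + 0.093705 + 0.072425 = 1.4564.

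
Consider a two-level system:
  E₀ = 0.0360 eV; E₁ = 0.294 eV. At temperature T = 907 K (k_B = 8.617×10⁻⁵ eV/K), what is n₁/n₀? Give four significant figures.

0.03684

k_BT = 8.617×10⁻⁵ × 907 K = 0.0781562 eV.
n₁/n₀ = exp[−(E₁−E₀)/kT] = exp(−(0.2580 eV)/(0.0781562 eV)) = exp(-3.30108) = 0.03684.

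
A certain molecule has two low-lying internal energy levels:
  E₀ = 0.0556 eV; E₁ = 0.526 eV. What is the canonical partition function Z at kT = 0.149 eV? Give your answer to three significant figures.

Eᵢ/kT = 0.37315, 3.5302.
Z = Σ e^(−Eᵢ/kT) = e^(−0.37315) + e^(−3.5302) = 0.68856 + 0.029299 = 0.71786.

Z = 0.718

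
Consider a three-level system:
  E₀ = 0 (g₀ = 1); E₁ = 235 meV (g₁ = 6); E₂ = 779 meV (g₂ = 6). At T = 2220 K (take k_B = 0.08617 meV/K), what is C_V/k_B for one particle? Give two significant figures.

0.71

k_BT = 0.08617 × 2220 K = 191.3 meV.
Eᵢ/kT = 0, 1.228, 4.072.
Z = Σ gᵢe^(−Eᵢ/kT) = 1·e^(−0) + 6·e^(−1.228) + 6·e^(−4.072) = 1.000 + 1.757 + 0.1023 = 2.859.
⟨E⟩ = 172.3 meV, ⟨E²⟩ = 55650 meV².
C_V/k_B = (⟨E²⟩ − ⟨E⟩²)/(kT)² = (55650 − 29690)/36600 = 0.71.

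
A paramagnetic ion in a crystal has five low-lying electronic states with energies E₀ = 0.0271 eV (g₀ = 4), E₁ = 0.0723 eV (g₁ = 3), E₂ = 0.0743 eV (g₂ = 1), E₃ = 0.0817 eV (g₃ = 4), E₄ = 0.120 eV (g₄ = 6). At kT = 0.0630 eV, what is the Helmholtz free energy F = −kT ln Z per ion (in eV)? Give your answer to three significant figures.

-0.111 eV

Eᵢ/kT = 0.43016, 1.1476, 1.1794, 1.2968, 1.9048.
Z = Σ gᵢe^(−Eᵢ/kT) = 4·e^(−0.43016) + 3·e^(−1.1476) + 1·e^(−1.1794) + 4·e^(−1.2968) + 6·e^(−1.9048) = 2.6016 + 0.95219 + 0.30746 + 1.0936 + 0.89311 = 5.8480.
F = −kT ln Z = −0.0630 × ln(5.8480) = −0.0630 × 1.7661 = -0.111 eV.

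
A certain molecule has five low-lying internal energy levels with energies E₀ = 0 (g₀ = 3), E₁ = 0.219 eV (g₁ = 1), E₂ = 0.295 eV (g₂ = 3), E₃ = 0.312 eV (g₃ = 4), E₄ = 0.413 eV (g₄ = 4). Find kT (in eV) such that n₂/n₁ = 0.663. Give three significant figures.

n₂/n₁ = (g₂/g₁) exp[−(E₂−E₁)/kT] = 0.663.
⇒ (E₂−E₁)/kT = ln((3/1)/0.663) = ln(4.5249) = 1.5096.
kT = 0.076 eV / 1.5096 = 0.0503 eV.

0.0503 eV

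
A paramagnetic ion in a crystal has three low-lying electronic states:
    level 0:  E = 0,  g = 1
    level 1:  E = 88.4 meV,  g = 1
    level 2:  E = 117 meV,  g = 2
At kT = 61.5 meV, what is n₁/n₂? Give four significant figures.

0.7960

n₁/n₂ = (g₁/g₂) exp[−(E₁−E₂)/kT] = (1/2) × exp(−(-28.6 meV)/(61.5 meV)) = (1/2) × exp(0.465041) = 0.7960.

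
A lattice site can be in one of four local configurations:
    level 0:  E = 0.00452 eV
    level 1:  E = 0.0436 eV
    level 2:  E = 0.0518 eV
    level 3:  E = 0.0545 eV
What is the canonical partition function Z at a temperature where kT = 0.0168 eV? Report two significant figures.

Z = 0.92

Eᵢ/kT = 0.2690, 2.595, 3.083, 3.244.
Z = Σ e^(−Eᵢ/kT) = e^(−0.2690) + e^(−2.595) + e^(−3.083) + e^(−3.244) = 0.7641 + 0.07465 + 0.04582 + 0.03901 = 0.9236.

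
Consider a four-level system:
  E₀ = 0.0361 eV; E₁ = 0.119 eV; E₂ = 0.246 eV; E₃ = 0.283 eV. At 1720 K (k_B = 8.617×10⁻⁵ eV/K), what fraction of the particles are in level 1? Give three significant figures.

k_BT = 8.617×10⁻⁵ × 1720 K = 0.14821 eV.
Eᵢ/kT = 0.24357, 0.80291, 1.6598, 1.9095.
Z = Σ e^(−Eᵢ/kT) = e^(−0.24357) + e^(−0.80291) + e^(−1.6598) + e^(−1.9095) = 0.78382 + 0.44802 + 0.19018 + 0.14815 = 1.5702.
P₁ = e^(−E₁/kT) / Z = 0.44802/1.5702 = 0.285.

0.285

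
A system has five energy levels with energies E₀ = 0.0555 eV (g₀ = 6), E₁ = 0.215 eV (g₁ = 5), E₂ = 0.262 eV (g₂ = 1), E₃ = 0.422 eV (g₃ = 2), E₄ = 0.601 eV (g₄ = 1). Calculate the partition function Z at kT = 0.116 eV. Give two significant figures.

Eᵢ/kT = 0.4784, 1.853, 2.259, 3.638, 5.181.
Z = Σ gᵢe^(−Eᵢ/kT) = 6·e^(−0.4784) + 5·e^(−1.853) + 1·e^(−2.259) + 2·e^(−3.638) + 1·e^(−5.181) = 3.719 + 0.7838 + 0.1045 + 0.05261 + 0.005622 = 4.666.

Z = 4.7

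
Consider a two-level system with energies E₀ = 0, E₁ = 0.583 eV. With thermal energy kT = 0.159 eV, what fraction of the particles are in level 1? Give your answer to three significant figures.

0.0249

Eᵢ/kT = 0, 3.6667.
Z = Σ e^(−Eᵢ/kT) = e^(−0) + e^(−3.6667) = 1.0000 + 0.025561 = 1.0256.
P₁ = e^(−E₁/kT) / Z = 0.025561/1.0256 = 0.0249.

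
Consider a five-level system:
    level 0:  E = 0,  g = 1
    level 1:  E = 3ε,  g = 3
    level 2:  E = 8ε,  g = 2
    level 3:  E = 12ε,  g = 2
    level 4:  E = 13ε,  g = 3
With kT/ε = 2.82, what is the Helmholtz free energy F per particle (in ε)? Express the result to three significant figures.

Eᵢ/kT = 0, 1.0638, 2.8369, 4.2553, 4.6099.
Z = Σ gᵢe^(−Eᵢ/kT) = 1·e^(−0) + 3·e^(−1.0638) + 2·e^(−2.8369) + 2·e^(−4.2553) + 3·e^(−4.6099) = 1.0000 + 1.0354 + 0.11721 + 0.028378 + 0.029858 = 2.2108.
F = −kT ln Z = −2.82 × ln(2.2108) = −2.82 × 0.79335 = -2.24 ε.

-2.24 ε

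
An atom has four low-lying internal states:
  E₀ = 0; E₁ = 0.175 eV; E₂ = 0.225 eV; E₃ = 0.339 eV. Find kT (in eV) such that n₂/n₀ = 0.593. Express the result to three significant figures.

n₂/n₀ = exp[−(E₂−E₀)/kT] = 0.593.
⇒ (E₂−E₀)/kT = ln(1/0.593) = ln(1.6863) = 0.52254.
kT = 0.225 eV / 0.52254 = 0.431 eV.

0.431 eV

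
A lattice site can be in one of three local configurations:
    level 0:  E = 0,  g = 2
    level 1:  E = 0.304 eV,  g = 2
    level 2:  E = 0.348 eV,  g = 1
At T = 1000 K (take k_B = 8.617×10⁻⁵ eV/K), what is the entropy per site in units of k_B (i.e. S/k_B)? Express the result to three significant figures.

k_BT = 8.617×10⁻⁵ × 1000 K = 0.086170 eV.
Eᵢ/kT = 0, 3.5279, 4.0385.
Z = Σ gᵢe^(−Eᵢ/kT) = 2·e^(−0) + 2·e^(−3.5279) + 1·e^(−4.0385) = 2.0000 + 0.058733 + 0.017624 = 2.0764.
⟨E⟩ = Σ EᵢPᵢ = 0.011553 eV.
S/k_B = ln Z + ⟨E⟩/kT = ln(2.0764) + 0.011553/0.086170 = 0.73064 + 0.13407 = 0.865.

0.865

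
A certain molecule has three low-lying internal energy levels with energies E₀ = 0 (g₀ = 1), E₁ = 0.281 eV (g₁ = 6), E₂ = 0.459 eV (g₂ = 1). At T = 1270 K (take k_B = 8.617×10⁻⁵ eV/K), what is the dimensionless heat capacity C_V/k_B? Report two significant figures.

1.5

k_BT = 8.617×10⁻⁵ × 1270 K = 0.1094 eV.
Eᵢ/kT = 0, 2.569, 4.196.
Z = Σ gᵢe^(−Eᵢ/kT) = 1·e^(−0) + 6·e^(−2.569) + 1·e^(−4.196) = 1.000 + 0.4597 + 0.01506 = 1.475.
⟨E⟩ = 0.09226 eV, ⟨E²⟩ = 0.02676 eV².
C_V/k_B = (⟨E²⟩ − ⟨E⟩²)/(kT)² = (0.02676 − 0.008512)/0.01197 = 1.5.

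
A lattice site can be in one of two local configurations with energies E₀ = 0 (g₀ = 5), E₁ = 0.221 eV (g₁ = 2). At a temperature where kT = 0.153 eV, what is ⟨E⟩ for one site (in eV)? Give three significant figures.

Eᵢ/kT = 0, 1.4444.
Z = Σ gᵢe^(−Eᵢ/kT) = 5·e^(−0) + 2·e^(−1.4444) = 5.0000 + 0.47178 = 5.4718.
⟨E⟩ = Σ Eᵢ gᵢe^(−Eᵢ/kT) / Z = (0·5.0000 + 0.221·0.47178) / 5.4718 = 0.0191 eV.

0.0191 eV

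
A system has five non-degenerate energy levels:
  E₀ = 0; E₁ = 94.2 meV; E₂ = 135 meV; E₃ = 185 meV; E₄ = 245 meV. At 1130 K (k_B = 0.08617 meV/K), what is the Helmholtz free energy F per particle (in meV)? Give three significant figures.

k_BT = 0.08617 × 1130 K = 97.372 meV.
Eᵢ/kT = 0, 0.96742, 1.3864, 1.8999, 2.5161.
Z = Σ e^(−Eᵢ/kT) = e^(−0) + e^(−0.96742) + e^(−1.3864) + e^(−1.8999) + e^(−2.5161) = 1.0000 + 0.38006 + 0.24997 + 0.14958 + 0.080774 = 1.8604.
F = −kT ln Z = −97.372 × ln(1.8604) = −97.372 × 0.62079 = -60.4 meV.

-60.4 meV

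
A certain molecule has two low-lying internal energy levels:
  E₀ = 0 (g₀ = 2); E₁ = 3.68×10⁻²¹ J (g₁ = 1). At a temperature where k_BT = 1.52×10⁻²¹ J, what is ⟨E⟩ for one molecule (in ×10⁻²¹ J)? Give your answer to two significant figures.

0.16 ×10⁻²¹ J

Eᵢ/kT = 0, 2.421.
Z = Σ gᵢe^(−Eᵢ/kT) = 2·e^(−0) + 1·e^(−2.421) = 2.000 + 0.08883 = 2.089.
⟨E⟩ = Σ Eᵢ gᵢe^(−Eᵢ/kT) / Z = (0·2.000 + 3.68·0.08883) / 2.089 = 0.16 ×10⁻²¹ J.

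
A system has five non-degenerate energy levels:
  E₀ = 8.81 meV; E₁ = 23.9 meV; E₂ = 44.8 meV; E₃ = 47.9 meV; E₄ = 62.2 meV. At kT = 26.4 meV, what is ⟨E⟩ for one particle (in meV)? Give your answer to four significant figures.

Eᵢ/kT = 0.333712, 0.905303, 1.69697, 1.81439, 2.35606.
Z = Σ e^(−Eᵢ/kT) = e^(−0.333712) + e^(−0.905303) + e^(−1.69697) + e^(−1.81439) + e^(−2.35606) = 0.716260 + 0.404419 + 0.183238 + 0.162937 + 0.0947930 = 1.56165.
⟨E⟩ = Σ Eᵢ e^(−Eᵢ/kT) / Z = (8.81·0.716260 + 23.9·0.404419 + 44.8·0.183238 + 47.9·0.162937 + 62.2·0.0947930) / 1.56165 = 24.26 meV.

24.26 meV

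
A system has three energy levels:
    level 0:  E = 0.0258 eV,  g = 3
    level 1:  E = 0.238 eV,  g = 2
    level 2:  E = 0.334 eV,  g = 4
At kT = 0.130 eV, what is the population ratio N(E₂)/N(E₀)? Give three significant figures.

n₂/n₀ = (g₂/g₀) exp[−(E₂−E₀)/kT] = (4/3) × exp(−(0.3082 eV)/(0.130 eV)) = (4/3) × exp(-2.3708) = 0.125.

0.125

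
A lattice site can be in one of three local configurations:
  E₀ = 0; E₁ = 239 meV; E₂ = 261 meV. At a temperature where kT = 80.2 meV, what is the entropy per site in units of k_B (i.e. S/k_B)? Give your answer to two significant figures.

0.34

Eᵢ/kT = 0, 2.980, 3.254.
Z = Σ e^(−Eᵢ/kT) = e^(−0) + e^(−2.980) + e^(−3.254) = 1.000 + 0.05079 + 0.03862 = 1.089.
⟨E⟩ = Σ EᵢPᵢ = 20.40 meV.
S/k_B = ln Z + ⟨E⟩/kT = ln(1.089) + 20.40/80.2 = 0.08526 + 0.2544 = 0.34.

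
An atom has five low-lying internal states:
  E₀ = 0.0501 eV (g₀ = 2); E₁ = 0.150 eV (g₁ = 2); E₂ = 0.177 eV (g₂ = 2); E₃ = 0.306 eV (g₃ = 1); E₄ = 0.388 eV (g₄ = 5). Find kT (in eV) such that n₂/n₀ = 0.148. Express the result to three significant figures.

n₂/n₀ = (g₂/g₀) exp[−(E₂−E₀)/kT] = 0.148.
⇒ (E₂−E₀)/kT = ln((2/2)/0.148) = ln(6.7568) = 1.9105.
kT = 0.1269 eV / 1.9105 = 0.0664 eV.

0.0664 eV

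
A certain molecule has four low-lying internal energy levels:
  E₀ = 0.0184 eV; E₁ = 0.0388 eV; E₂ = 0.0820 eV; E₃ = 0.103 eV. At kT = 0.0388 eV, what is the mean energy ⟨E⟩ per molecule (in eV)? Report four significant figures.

Eᵢ/kT = 0.474227, 1.00000, 2.11340, 2.65464.
Z = Σ e^(−Eᵢ/kT) = e^(−0.474227) + e^(−1.00000) + e^(−2.11340) + e^(−2.65464) = 0.622366 + 0.367879 + 0.120826 + 0.0703242 = 1.18140.
⟨E⟩ = Σ Eᵢ e^(−Eᵢ/kT) / Z = (0.0184·0.622366 + 0.0388·0.367879 + 0.0820·0.120826 + 0.103·0.0703242) / 1.18140 = 0.03629 eV.

0.03629 eV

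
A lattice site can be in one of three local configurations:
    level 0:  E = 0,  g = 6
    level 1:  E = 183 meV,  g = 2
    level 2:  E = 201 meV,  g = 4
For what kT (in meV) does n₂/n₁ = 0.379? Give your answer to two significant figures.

n₂/n₁ = (g₂/g₁) exp[−(E₂−E₁)/kT] = 0.379.
⇒ (E₂−E₁)/kT = ln((4/2)/0.379) = ln(5.277) = 1.663.
kT = 18 meV / 1.663 = 11 meV.

11 meV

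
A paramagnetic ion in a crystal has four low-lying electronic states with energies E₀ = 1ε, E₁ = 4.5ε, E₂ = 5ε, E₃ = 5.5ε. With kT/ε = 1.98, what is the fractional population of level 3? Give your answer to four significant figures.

Eᵢ/kT = 0.505051, 2.27273, 2.52525, 2.77778.
Z = Σ e^(−Eᵢ/kT) = e^(−0.505051) + e^(−2.27273) + e^(−2.52525) + e^(−2.77778) = 0.603475 + 0.103031 + 0.0800383 + 0.0621764 = 0.848721.
P₃ = e^(−E₃/kT) / Z = 0.0621764/0.848721 = 0.07326.

0.07326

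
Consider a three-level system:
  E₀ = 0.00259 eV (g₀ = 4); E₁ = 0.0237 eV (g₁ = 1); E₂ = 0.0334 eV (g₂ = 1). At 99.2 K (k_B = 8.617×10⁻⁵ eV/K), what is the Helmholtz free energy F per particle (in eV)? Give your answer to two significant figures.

k_BT = 8.617×10⁻⁵ × 99.2 K = 0.008548 eV.
Eᵢ/kT = 0.3030, 2.773, 3.907.
Z = Σ gᵢe^(−Eᵢ/kT) = 4·e^(−0.3030) + 1·e^(−2.773) + 1·e^(−3.907) = 2.954 + 0.06247 + 0.02010 = 3.037.
F = −kT ln Z = −0.008548 × ln(3.037) = −0.008548 × 1.111 = -0.0095 eV.

-0.0095 eV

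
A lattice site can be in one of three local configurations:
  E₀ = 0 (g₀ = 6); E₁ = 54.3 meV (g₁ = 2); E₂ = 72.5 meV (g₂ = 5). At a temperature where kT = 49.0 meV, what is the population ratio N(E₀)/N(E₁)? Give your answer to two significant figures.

9.1

n₀/n₁ = (g₀/g₁) exp[−(E₀−E₁)/kT] = (6/2) × exp(−(-54.3 meV)/(49.0 meV)) = (6/2) × exp(1.108) = 9.1.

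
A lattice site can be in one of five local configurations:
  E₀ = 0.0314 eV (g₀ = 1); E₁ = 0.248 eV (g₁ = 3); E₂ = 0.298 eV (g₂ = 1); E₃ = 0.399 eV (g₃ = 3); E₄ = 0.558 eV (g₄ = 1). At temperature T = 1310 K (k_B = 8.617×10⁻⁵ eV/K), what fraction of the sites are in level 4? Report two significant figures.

k_BT = 8.617×10⁻⁵ × 1310 K = 0.1129 eV.
Eᵢ/kT = 0.2781, 2.197, 2.640, 3.534, 4.942.
Z = Σ gᵢe^(−Eᵢ/kT) = 1·e^(−0.2781) + 3·e^(−2.197) + 1·e^(−2.640) + 3·e^(−3.534) + 1·e^(−4.942) = 0.7572 + 0.3334 + 0.07136 + 0.08756 + 0.007140 = 1.257.
P₄ = g₄ e^(−E₄/kT) / Z = 0.007140/1.257 = 0.0057.

0.0057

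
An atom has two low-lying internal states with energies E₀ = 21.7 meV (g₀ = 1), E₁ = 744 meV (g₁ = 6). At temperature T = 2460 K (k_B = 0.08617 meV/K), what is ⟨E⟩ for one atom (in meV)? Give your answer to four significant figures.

k_BT = 0.08617 × 2460 K = 211.978 meV.
Eᵢ/kT = 0.102369, 3.50980.
Z = Σ gᵢe^(−Eᵢ/kT) = 1·e^(−0.102369) + 6·e^(−3.50980) = 0.902696 + 0.179417 = 1.08211.
⟨E⟩ = Σ Eᵢ gᵢe^(−Eᵢ/kT) / Z = (21.7·0.902696 + 744·0.179417) / 1.08211 = 141.5 meV.

141.5 meV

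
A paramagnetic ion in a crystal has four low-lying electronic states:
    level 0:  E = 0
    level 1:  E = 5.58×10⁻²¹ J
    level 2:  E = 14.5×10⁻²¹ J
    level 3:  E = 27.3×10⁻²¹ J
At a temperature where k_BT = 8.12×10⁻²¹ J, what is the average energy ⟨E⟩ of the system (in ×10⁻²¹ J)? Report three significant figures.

3.63 ×10⁻²¹ J

Eᵢ/kT = 0, 0.68719, 1.7857, 3.3621.
Z = Σ e^(−Eᵢ/kT) = e^(−0) + e^(−0.68719) + e^(−1.7857) + e^(−3.3621) = 1.0000 + 0.50299 + 0.16768 + 0.034662 = 1.7053.
⟨E⟩ = Σ Eᵢ e^(−Eᵢ/kT) / Z = (0·1.0000 + 5.58·0.50299 + 14.5·0.16768 + 27.3·0.034662) / 1.7053 = 3.63 ×10⁻²¹ J.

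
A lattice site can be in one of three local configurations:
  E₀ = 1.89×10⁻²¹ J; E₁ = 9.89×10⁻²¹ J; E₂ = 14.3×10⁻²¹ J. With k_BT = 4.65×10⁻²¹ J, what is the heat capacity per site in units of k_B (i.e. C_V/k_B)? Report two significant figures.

Eᵢ/kT = 0.4065, 2.127, 3.075.
Z = Σ e^(−Eᵢ/kT) = e^(−0.4065) + e^(−2.127) + e^(−3.075) = 0.6660 + 0.1192 + 0.04619 = 0.8314.
⟨E⟩ = 3.726, ⟨E²⟩ = 28.25.
C_V/k_B = (⟨E²⟩ − ⟨E⟩²)/(kT)² = (28.25 − 13.88)/21.62 = 0.66.

0.66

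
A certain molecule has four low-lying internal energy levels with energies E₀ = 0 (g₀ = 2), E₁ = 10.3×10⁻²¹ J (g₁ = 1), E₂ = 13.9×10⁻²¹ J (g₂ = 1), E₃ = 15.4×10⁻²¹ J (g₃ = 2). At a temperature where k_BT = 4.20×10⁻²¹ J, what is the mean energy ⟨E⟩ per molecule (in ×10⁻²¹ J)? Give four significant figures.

1.004 ×10⁻²¹ J

Eᵢ/kT = 0, 2.45238, 3.30952, 3.66667.
Z = Σ gᵢe^(−Eᵢ/kT) = 2·e^(−0) + 1·e^(−2.45238) + 1·e^(−3.30952) + 2·e^(−3.66667) = 2.00000 + 0.0860885 + 0.0365337 + 0.0511229 = 2.17375.
⟨E⟩ = Σ Eᵢ gᵢe^(−Eᵢ/kT) / Z = (0·2.00000 + 10.3·0.0860885 + 13.9·0.0365337 + 15.4·0.0511229) / 2.17375 = 1.004 ×10⁻²¹ J.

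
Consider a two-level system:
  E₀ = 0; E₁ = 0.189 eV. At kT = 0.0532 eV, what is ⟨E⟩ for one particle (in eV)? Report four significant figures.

0.005264 eV

Eᵢ/kT = 0, 3.55263.
Z = Σ e^(−Eᵢ/kT) = e^(−0) + e^(−3.55263) = 1.00000 + 0.0286492 = 1.02865.
⟨E⟩ = Σ Eᵢ e^(−Eᵢ/kT) / Z = (0·1.00000 + 0.189·0.0286492) / 1.02865 = 0.005264 eV.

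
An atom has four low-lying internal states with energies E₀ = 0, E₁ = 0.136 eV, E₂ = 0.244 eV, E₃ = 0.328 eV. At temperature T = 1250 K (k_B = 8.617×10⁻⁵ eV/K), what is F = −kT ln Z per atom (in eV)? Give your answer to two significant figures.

k_BT = 8.617×10⁻⁵ × 1250 K = 0.1077 eV.
Eᵢ/kT = 0, 1.263, 2.266, 3.045.
Z = Σ e^(−Eᵢ/kT) = e^(−0) + e^(−1.263) + e^(−2.266) + e^(−3.045) = 1.000 + 0.2828 + 0.1037 + 0.04760 = 1.434.
F = −kT ln Z = −0.1077 × ln(1.434) = −0.1077 × 0.3605 = -0.039 eV.

-0.039 eV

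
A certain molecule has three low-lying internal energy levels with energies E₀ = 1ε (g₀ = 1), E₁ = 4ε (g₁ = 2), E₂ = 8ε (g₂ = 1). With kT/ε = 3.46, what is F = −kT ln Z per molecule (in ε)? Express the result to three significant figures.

Eᵢ/kT = 0.28902, 1.1561, 2.3121.
Z = Σ gᵢe^(−Eᵢ/kT) = 1·e^(−0.28902) + 2·e^(−1.1561) + 1·e^(−2.3121) = 0.74900 + 0.62942 + 0.099053 = 1.4775.
F = −kT ln Z = −3.46 × ln(1.4775) = −3.46 × 0.39035 = -1.35 ε.

-1.35 ε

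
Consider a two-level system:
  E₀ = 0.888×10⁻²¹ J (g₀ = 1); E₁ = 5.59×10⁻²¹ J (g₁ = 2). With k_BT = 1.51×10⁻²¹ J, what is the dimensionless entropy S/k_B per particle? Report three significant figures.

0.339

Eᵢ/kT = 0.58808, 3.7020.
Z = Σ gᵢe^(−Eᵢ/kT) = 1·e^(−0.58808) + 2·e^(−3.7020) = 0.55539 + 0.049348 = 0.60474.
⟨E⟩ = Σ EᵢPᵢ = 1.2717 ×10⁻²¹ J.
S/k_B = ln Z + ⟨E⟩/kT = ln(0.60474) + 1.2717/1.51 = -0.50296 + 0.84219 = 0.339.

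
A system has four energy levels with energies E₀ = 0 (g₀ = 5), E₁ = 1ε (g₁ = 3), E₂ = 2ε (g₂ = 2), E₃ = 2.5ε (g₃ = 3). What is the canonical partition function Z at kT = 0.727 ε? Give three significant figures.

Z = 5.98

Eᵢ/kT = 0, 1.3755, 2.7510, 3.4388.
Z = Σ gᵢe^(−Eᵢ/kT) = 5·e^(−0) + 3·e^(−1.3755) + 2·e^(−2.7510) + 3·e^(−3.4388) = 5.0000 + 0.75814 + 0.12773 + 0.096310 = 5.9822.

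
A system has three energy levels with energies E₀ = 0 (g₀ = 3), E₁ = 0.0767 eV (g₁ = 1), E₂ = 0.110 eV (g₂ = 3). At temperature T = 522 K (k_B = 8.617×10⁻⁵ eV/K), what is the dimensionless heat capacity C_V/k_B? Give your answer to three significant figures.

k_BT = 8.617×10⁻⁵ × 522 K = 0.044981 eV.
Eᵢ/kT = 0, 1.7052, 2.4455.
Z = Σ gᵢe^(−Eᵢ/kT) = 3·e^(−0) + 1·e^(−1.7052) + 3·e^(−2.4455) = 3.0000 + 0.18174 + 0.26005 = 3.4418.
⟨E⟩ = 0.012361 eV, ⟨E²⟩ = 0.0012249 eV².
C_V/k_B = (⟨E²⟩ − ⟨E⟩²)/(kT)² = (0.0012249 − 0.00015279)/0.0020233 = 0.530.

0.530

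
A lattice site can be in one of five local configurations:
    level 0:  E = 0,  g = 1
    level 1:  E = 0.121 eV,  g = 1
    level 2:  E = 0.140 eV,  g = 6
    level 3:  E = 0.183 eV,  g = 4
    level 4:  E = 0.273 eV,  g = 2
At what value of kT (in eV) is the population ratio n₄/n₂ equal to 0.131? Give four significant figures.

n₄/n₂ = (g₄/g₂) exp[−(E₄−E₂)/kT] = 0.131.
⇒ (E₄−E₂)/kT = ln((2/6)/0.131) = ln(2.54453) = 0.933946.
kT = 0.133 eV / 0.933946 = 0.1424 eV.

0.1424 eV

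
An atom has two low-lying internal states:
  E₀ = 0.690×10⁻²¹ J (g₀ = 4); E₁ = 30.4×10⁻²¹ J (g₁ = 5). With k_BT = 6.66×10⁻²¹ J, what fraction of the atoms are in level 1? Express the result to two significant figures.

Eᵢ/kT = 0.1036, 4.565.
Z = Σ gᵢe^(−Eᵢ/kT) = 4·e^(−0.1036) + 5·e^(−4.565) = 3.606 + 0.05205 = 3.658.
P₁ = g₁ e^(−E₁/kT) / Z = 0.05205/3.658 = 0.014.

0.014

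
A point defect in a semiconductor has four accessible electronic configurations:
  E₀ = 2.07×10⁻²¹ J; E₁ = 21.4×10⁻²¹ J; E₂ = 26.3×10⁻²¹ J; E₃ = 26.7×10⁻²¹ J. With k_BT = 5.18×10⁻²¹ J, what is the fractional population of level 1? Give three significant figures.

Eᵢ/kT = 0.39961, 4.1313, 5.0772, 5.1544.
Z = Σ e^(−Eᵢ/kT) = e^(−0.39961) + e^(−4.1313) + e^(−5.0772) + e^(−5.1544) = 0.67058 + 0.016062 + 0.0062373 + 0.0057739 = 0.69865.
P₁ = e^(−E₁/kT) / Z = 0.016062/0.69865 = 0.0230.

0.0230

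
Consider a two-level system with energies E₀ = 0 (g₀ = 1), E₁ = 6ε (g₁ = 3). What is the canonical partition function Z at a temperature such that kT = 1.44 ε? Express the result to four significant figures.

Eᵢ/kT = 0, 4.16667.
Z = Σ gᵢe^(−Eᵢ/kT) = 1·e^(−0) + 3·e^(−4.16667) = 1.00000 + 0.0465114 = 1.04651.

Z = 1.047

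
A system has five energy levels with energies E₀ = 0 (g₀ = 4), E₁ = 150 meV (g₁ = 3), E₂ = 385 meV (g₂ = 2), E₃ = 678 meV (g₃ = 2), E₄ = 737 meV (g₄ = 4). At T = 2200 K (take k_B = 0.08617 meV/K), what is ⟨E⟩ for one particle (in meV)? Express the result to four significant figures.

k_BT = 0.08617 × 2200 K = 189.574 meV.
Eᵢ/kT = 0, 0.791248, 2.03087, 3.57644, 3.88766.
Z = Σ gᵢe^(−Eᵢ/kT) = 4·e^(−0) + 3·e^(−0.791248) + 2·e^(−2.03087) + 2·e^(−3.57644) + 4·e^(−3.88766) = 4.00000 + 1.35984 + 0.262443 + 0.0559502 + 0.0819730 = 5.76021.
⟨E⟩ = Σ Eᵢ gᵢe^(−Eᵢ/kT) / Z = (0·4.00000 + 150·1.35984 + 385·0.262443 + 678·0.0559502 + 737·0.0819730) / 5.76021 = 70.03 meV.

70.03 meV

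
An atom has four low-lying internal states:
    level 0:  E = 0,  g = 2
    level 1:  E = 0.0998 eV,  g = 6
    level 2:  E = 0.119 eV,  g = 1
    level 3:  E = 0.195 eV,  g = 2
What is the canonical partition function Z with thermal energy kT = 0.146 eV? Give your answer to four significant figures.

Eᵢ/kT = 0, 0.683562, 0.815068, 1.33562.
Z = Σ gᵢe^(−Eᵢ/kT) = 2·e^(−0) + 6·e^(−0.683562) + 1·e^(−0.815068) + 2·e^(−1.33562) = 2.00000 + 3.02889 + 0.442609 + 0.525990 = 5.99749.

Z = 5.997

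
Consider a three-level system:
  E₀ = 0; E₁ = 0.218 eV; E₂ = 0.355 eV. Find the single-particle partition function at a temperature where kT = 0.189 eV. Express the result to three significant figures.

Eᵢ/kT = 0, 1.1534, 1.8783.
Z = Σ e^(−Eᵢ/kT) = e^(−0) + e^(−1.1534) + e^(−1.8783) = 1.0000 + 0.31556 + 0.15285 = 1.4684.

Z = 1.47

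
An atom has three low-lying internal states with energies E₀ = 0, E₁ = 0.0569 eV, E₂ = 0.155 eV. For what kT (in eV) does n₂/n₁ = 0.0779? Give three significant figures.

0.0384 eV

n₂/n₁ = exp[−(E₂−E₁)/kT] = 0.0779.
⇒ (E₂−E₁)/kT = ln(1/0.0779) = ln(12.837) = 2.5523.
kT = 0.0981 eV / 2.5523 = 0.0384 eV.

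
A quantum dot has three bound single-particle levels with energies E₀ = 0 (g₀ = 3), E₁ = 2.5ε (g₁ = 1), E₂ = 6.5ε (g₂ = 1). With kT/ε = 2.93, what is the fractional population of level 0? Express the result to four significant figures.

Eᵢ/kT = 0, 0.853242, 2.21843.
Z = Σ gᵢe^(−Eᵢ/kT) = 3·e^(−0) + 1·e^(−0.853242) + 1·e^(−2.21843) = 3.00000 + 0.426031 + 0.108780 = 3.53481.
P₀ = g₀ e^(−E₀/kT) / Z = 3.00000/3.53481 = 0.8487.

0.8487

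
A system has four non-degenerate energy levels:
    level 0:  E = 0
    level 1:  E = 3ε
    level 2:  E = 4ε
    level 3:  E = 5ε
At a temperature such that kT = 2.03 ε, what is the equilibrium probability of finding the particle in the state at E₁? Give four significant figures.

0.1570

Eᵢ/kT = 0, 1.47783, 1.97044, 2.46305.
Z = Σ e^(−Eᵢ/kT) = e^(−0) + e^(−1.47783) + e^(−1.97044) + e^(−2.46305) = 1.00000 + 0.228132 + 0.139396 + 0.0851748 = 1.45270.
P₁ = e^(−E₁/kT) / Z = 0.228132/1.45270 = 0.1570.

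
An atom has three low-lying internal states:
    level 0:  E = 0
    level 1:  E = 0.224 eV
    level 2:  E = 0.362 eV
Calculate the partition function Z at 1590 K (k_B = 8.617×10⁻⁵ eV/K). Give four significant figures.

k_BT = 8.617×10⁻⁵ × 1590 K = 0.137010 eV.
Eᵢ/kT = 0, 1.63492, 2.64214.
Z = Σ e^(−Eᵢ/kT) = e^(−0) + e^(−1.63492) + e^(−2.64214) = 1.00000 + 0.194968 + 0.0712087 = 1.26618.

Z = 1.266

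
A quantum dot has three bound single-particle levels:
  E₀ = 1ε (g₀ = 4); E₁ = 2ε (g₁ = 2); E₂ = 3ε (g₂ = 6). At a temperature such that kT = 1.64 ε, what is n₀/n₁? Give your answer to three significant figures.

n₀/n₁ = (g₀/g₁) exp[−(E₀−E₁)/kT] = (4/2) × exp(−(-1ε)/(1.64ε)) = (4/2) × exp(0.60976) = 3.68.

3.68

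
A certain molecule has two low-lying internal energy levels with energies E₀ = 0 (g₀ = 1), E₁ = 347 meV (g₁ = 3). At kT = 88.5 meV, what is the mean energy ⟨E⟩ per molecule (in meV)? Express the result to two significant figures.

19 meV

Eᵢ/kT = 0, 3.921.
Z = Σ gᵢe^(−Eᵢ/kT) = 1·e^(−0) + 3·e^(−3.921) = 1.000 + 0.05946 = 1.059.
⟨E⟩ = Σ Eᵢ gᵢe^(−Eᵢ/kT) / Z = (0·1.000 + 347·0.05946) / 1.059 = 19 meV.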